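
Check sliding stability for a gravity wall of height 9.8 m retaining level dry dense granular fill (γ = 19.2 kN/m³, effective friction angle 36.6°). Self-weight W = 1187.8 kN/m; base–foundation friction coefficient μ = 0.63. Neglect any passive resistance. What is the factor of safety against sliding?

K_a = tan²(45° − 36.6°/2) = 0.2530.
P_a = ½K_aγH² = 0.5×0.2530×19.2×9.8² = 233.2 kN/m, acting at H/3 = 3.267 m above the base.
FS_sliding = μW / P_a = 0.63×1187.8 / 233.2 = 3.209.

3.21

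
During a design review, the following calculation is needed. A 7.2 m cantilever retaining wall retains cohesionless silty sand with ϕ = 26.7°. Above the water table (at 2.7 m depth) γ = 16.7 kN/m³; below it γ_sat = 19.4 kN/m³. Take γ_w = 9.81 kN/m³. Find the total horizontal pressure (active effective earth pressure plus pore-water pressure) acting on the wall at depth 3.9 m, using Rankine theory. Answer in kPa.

K_a = (1 − sin φ)/(1 + sin φ) = 0.3800.
γ' = 19.4 − 9.81 = 9.590 kN/m³.
Effective vertical stress at 3.9 m: σ'_v = 16.7×2.7 + 9.590×1.20 = 56.60 kPa.
σ'_h = K_a σ'_v = 0.3800 × 56.60 = 21.50 kPa; u = γ_w × 1.20 = 11.77 kPa.
Total σ_h = 21.50 + 11.77 = 33.28 kPa.

33.3 kPa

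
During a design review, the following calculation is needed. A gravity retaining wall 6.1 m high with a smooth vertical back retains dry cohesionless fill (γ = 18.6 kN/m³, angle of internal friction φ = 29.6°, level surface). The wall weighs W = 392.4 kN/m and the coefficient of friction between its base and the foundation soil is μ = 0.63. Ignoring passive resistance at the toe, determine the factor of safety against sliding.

2.11

K_a = tan²(45° − 29.6°/2) = 0.3387.
P_a = ½K_aγH² = 0.5×0.3387×18.6×6.1² = 117.2 kN/m, acting at H/3 = 2.033 m above the base.
FS_sliding = μW / P_a = 0.63×392.4 / 117.2 = 2.109.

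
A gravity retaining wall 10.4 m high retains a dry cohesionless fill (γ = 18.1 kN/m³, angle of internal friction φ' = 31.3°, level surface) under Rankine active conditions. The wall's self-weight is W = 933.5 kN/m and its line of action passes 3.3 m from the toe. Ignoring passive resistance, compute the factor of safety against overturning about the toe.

K_a = tan²(45° − 31.3°/2) = 0.3162.
P_a = ½K_aγH² = 0.5×0.3162×18.1×10.4² = 309.5 kN/m, acting at H/3 = 3.467 m above the base.
Overturning moment M_o = P_a × H/3 = 309.5 × 3.467 = 1073.
Resisting moment M_r = W × 3.3 = 933.5 × 3.3 = 3081.
FS_overturning = M_r/M_o = 3081/1073 = 2.871.

2.87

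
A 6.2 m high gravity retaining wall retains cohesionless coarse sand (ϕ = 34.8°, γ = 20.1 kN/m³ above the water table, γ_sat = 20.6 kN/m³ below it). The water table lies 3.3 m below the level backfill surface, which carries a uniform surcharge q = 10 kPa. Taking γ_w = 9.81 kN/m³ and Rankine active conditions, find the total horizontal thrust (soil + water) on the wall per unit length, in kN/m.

153 kN/m

K_a = tan²(45° − φ/2) = 0.2733.
γ' = 20.6 − 9.81 = 10.79 kN/m³. h₂ = H − d_w = 2.9 m.
σ'_h: at surface K_a·q = 2.733; at WT K_a(q+γd_w) = 20.86; at base K_a(q+γd_w+γ'h₂) = 29.41 kPa.
P₁ = ½(2.733+20.86)×3.3 = 38.93; P₂ = ½(20.86+29.41)×2.9 = 72.90; P_w = ½γ_w h₂² = 41.25.
Total = 38.93+72.90+41.25 = 153.1 kN/m.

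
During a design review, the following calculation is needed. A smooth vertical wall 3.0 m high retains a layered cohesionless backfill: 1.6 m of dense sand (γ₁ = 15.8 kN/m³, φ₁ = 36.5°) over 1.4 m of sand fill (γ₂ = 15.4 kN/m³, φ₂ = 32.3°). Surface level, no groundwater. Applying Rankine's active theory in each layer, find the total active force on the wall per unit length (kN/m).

20.5 kN/m

K_a1 = tan²(45°−36.5°/2) = 0.2541; K_a2 = tan²(45°−32.3°/2) = 0.3035.
Layer 1: σ at base = K_a1 γ₁ h₁ = 6.423 kPa; P₁ = ½×6.423×1.6 = 5.138.
Layer 2: σ_v at top = γ₁h₁ = 25.28; σ_h top = K_a2×25.28 = 7.672; σ_h base = K_a2×(25.28+15.4×1.4) = 14.22.
P₂ = ½(7.672+14.22)×1.4 = 15.32. Total P_a = 5.138+15.32 = 20.46 kN/m.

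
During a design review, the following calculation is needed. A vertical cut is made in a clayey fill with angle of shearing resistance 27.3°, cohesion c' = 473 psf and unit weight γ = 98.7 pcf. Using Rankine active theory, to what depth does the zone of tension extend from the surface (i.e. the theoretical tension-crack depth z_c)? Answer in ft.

15.7 ft

K_a = tan²(45° − 27.3°/2) = 0.3711; √K_a = 0.6092.
The active pressure is zero where K_a γ z = 2c√K_a, so z_c = 2c/(γ√K_a) = 2×473/(98.7×0.6092) = 15.73 ft.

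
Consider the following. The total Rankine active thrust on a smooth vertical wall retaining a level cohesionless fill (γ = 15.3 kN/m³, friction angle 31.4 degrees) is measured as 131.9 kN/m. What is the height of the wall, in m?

K_a = 0.3149. P_a = ½ K_a γ H² ⇒ H = √(2P_a/(K_a γ)).
H = √(2×131.9/(0.3149×15.3)) = 7.399 m.

7.40 m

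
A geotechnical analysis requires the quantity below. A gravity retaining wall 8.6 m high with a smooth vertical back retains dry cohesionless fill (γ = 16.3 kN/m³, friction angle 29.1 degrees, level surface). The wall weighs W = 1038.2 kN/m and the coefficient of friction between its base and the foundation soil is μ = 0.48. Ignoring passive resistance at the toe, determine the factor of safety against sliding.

2.39

K_a = tan²(45° − 29.1°/2) = 0.3456.
P_a = ½K_aγH² = 0.5×0.3456×16.3×8.6² = 208.3 kN/m, acting at H/3 = 2.867 m above the base.
FS_sliding = μW / P_a = 0.48×1038.2 / 208.3 = 2.392.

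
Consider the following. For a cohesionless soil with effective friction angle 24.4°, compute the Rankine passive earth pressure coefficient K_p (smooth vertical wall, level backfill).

K_p = (1 + sin φ)/(1 − sin φ) = tan²(45° + 24.4°/2) = 2.408.

2.41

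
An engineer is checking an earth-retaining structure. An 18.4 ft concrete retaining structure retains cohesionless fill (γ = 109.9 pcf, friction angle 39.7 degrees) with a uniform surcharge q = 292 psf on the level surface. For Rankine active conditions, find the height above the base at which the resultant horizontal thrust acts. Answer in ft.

6.82 ft

K_a = 0.2204.
Triangular part P₁ = ½K_aγH² = 4101 at H/3 = 6.133 ft; rectangular part P₂ = K_a q H = 1184 at H/2 = 9.200 ft.
ȳ = (P₁·6.133 + P₂·9.200)/(P₁+P₂) = 6.821 ft.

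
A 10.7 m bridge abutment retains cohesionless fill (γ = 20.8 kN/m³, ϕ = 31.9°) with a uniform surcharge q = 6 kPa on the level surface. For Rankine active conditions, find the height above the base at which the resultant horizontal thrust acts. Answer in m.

3.66 m

K_a = 0.3085.
Triangular part P₁ = ½K_aγH² = 367.4 at H/3 = 3.567 m; rectangular part P₂ = K_a q H = 19.81 at H/2 = 5.350 m.
ȳ = (P₁·3.567 + P₂·5.350)/(P₁+P₂) = 3.658 m.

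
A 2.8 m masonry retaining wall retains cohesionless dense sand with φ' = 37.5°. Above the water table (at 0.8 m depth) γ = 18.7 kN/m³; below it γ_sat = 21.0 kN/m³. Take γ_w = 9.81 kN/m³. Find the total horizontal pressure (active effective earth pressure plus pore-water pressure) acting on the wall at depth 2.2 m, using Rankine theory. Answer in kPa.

21.2 kPa

K_a = (1 − sin φ)/(1 + sin φ) = 0.2432.
γ' = 21.0 − 9.81 = 11.19 kN/m³.
Effective vertical stress at 2.2 m: σ'_v = 18.7×0.8 + 11.19×1.40 = 30.63 kPa.
σ'_h = K_a σ'_v = 0.2432 × 30.63 = 7.448 kPa; u = γ_w × 1.40 = 13.73 kPa.
Total σ_h = 7.448 + 13.73 = 21.18 kPa.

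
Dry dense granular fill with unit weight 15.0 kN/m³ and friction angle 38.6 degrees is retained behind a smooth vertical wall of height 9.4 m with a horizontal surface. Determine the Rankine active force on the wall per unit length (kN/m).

153 kN/m

K_a = tan²(45° − φ/2) = 0.2316.
P_a = ½ K_a γ H² = 0.5 × 0.2316 × 15.0 × 9.4² = 153.5 kN/m.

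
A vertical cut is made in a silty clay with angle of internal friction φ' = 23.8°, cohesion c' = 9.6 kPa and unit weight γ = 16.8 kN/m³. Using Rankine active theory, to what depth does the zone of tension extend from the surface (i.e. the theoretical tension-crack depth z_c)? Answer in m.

K_a = tan²(45° − 23.8°/2) = 0.4250; √K_a = 0.6519.
The active pressure is zero where K_a γ z = 2c√K_a, so z_c = 2c/(γ√K_a) = 2×9.6/(16.8×0.6519) = 1.753 m.

1.75 m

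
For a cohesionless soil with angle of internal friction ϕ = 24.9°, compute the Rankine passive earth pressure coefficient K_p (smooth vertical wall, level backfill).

2.45

K_p = (1 + sin φ)/(1 − sin φ) = tan²(45° + 24.9°/2) = 2.454.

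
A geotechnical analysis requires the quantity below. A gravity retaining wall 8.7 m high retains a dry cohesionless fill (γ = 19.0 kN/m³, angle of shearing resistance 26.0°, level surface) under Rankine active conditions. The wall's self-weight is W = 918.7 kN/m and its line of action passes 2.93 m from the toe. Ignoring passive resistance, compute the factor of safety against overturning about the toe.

3.31

K_a = tan²(45° − 26.0°/2) = 0.3905.
P_a = ½K_aγH² = 0.5×0.3905×19.0×8.7² = 280.8 kN/m, acting at H/3 = 2.900 m above the base.
Overturning moment M_o = P_a × H/3 = 280.8 × 2.900 = 814.2.
Resisting moment M_r = W × 2.93 = 918.7 × 2.93 = 2692.
FS_overturning = M_r/M_o = 2692/814.2 = 3.306.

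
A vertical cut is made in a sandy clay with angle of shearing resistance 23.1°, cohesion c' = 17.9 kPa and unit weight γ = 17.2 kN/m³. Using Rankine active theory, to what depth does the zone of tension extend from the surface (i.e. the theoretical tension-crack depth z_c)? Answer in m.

3.15 m

K_a = tan²(45° − 23.1°/2) = 0.4364; √K_a = 0.6606.
The active pressure is zero where K_a γ z = 2c√K_a, so z_c = 2c/(γ√K_a) = 2×17.9/(17.2×0.6606) = 3.151 m.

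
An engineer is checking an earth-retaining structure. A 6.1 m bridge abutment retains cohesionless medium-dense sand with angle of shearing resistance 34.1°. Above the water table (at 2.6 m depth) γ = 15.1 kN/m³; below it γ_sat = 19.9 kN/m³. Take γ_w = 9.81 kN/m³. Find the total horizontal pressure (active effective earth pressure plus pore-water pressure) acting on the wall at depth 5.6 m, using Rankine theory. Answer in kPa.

49.0 kPa

K_a = (1 − sin φ)/(1 + sin φ) = 0.2815.
γ' = 19.9 − 9.81 = 10.09 kN/m³.
Effective vertical stress at 5.6 m: σ'_v = 15.1×2.6 + 10.09×3.00 = 69.53 kPa.
σ'_h = K_a σ'_v = 0.2815 × 69.53 = 19.57 kPa; u = γ_w × 3.00 = 29.43 kPa.
Total σ_h = 19.57 + 29.43 = 49.00 kPa.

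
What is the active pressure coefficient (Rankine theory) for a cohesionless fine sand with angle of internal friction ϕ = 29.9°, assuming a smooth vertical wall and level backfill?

K_a = (1 − sin φ)/(1 + sin φ) = (1 − sin 29.9°)/(1 + sin 29.9°) = 0.3347.

0.335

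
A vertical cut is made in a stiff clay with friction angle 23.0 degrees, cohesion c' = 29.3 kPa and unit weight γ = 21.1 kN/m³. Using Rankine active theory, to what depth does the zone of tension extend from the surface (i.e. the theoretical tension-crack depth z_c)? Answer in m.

K_a = tan²(45° − 23.0°/2) = 0.4381; √K_a = 0.6619.
The active pressure is zero where K_a γ z = 2c√K_a, so z_c = 2c/(γ√K_a) = 2×29.3/(21.1×0.6619) = 4.196 m.

4.20 m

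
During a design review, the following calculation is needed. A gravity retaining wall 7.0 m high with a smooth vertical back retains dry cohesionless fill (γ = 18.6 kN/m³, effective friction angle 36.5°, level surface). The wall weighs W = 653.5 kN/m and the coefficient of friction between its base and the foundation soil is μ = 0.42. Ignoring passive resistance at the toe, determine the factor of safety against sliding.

2.37

K_a = tan²(45° − 36.5°/2) = 0.2541.
P_a = ½K_aγH² = 0.5×0.2541×18.6×7.0² = 115.8 kN/m, acting at H/3 = 2.333 m above the base.
FS_sliding = μW / P_a = 0.42×653.5 / 115.8 = 2.371.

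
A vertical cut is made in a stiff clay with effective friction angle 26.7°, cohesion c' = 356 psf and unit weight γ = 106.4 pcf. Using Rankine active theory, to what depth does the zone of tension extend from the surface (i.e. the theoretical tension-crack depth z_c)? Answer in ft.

10.9 ft

K_a = tan²(45° − 26.7°/2) = 0.3800; √K_a = 0.6164.
The active pressure is zero where K_a γ z = 2c√K_a, so z_c = 2c/(γ√K_a) = 2×356/(106.4×0.6164) = 10.86 ft.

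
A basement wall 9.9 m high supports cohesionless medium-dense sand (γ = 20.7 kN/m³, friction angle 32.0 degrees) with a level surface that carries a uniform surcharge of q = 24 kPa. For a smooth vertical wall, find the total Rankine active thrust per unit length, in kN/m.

K_a = tan²(45° − φ/2) = 0.3073.
Soil triangle: ½ K_a γ H² = 0.5×0.3073×20.7×9.9² = 311.7 kN/m.
Surcharge rectangle: K_a q H = 0.3073×24×9.9 = 73.00 kN/m.
Total = 311.7 + 73.00 = 384.7 kN/m.

385 kN/m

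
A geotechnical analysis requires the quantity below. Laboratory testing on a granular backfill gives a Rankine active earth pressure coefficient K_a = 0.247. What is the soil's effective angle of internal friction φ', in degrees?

K_a = tan²(45° − φ/2) ⇒ 45° − φ/2 = arctan(√0.247) = 26.43°.
φ = 2(45° − 26.43°) = 37.15°.

37.1°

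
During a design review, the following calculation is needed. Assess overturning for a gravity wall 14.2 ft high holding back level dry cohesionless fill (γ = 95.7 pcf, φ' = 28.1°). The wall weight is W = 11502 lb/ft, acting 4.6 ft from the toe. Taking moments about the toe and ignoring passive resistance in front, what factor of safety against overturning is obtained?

K_a = tan²(45° − 28.1°/2) = 0.3596.
P_a = ½K_aγH² = 0.5×0.3596×95.7×14.2² = 3470 lb/ft, acting at H/3 = 4.733 ft above the base.
Overturning moment M_o = P_a × H/3 = 3470 × 4.733 = 16420.
Resisting moment M_r = W × 4.6 = 11502 × 4.6 = 52910.
FS_overturning = M_r/M_o = 52910/16420 = 3.222.

3.22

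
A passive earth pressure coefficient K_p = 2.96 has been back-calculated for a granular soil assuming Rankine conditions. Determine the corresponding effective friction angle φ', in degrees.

K_p = (1+sin φ)/(1−sin φ) ⇒ sin φ = (K_p − 1)/(K_p + 1) = 0.4949.
φ = arcsin(0.4949) = 29.67°.

29.7°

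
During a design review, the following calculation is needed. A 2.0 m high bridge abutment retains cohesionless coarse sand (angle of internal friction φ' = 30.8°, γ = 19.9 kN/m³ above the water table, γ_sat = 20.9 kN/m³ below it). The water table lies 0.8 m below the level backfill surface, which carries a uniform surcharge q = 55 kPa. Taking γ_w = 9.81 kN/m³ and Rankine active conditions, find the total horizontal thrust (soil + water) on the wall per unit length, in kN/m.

K_a = tan²(45° − φ/2) = 0.3227.
γ' = 20.9 − 9.81 = 11.09 kN/m³. h₂ = H − d_w = 1.2 m.
σ'_h: at surface K_a·q = 17.75; at WT K_a(q+γd_w) = 22.89; at base K_a(q+γd_w+γ'h₂) = 27.18 kPa.
P₁ = ½(17.75+22.89)×0.8 = 16.25; P₂ = ½(22.89+27.18)×1.2 = 30.04; P_w = ½γ_w h₂² = 7.063.
Total = 16.25+30.04+7.063 = 53.36 kN/m.

53.4 kN/m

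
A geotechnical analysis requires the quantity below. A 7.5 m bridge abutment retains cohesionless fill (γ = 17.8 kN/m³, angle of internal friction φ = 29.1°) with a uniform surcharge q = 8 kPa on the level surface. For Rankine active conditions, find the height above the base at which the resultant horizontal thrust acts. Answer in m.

2.63 m

K_a = 0.3456.
Triangular part P₁ = ½K_aγH² = 173.0 at H/3 = 2.500 m; rectangular part P₂ = K_a q H = 20.74 at H/2 = 3.750 m.
ȳ = (P₁·2.500 + P₂·3.750)/(P₁+P₂) = 2.634 m.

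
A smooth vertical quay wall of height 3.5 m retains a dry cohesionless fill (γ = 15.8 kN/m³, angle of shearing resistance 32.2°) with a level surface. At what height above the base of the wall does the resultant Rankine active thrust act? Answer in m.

1.17 m

K_a = 0.3047.
The pressure distribution is triangular, so the resultant acts at H/3 above the base = 3.5/3 = 1.167 m.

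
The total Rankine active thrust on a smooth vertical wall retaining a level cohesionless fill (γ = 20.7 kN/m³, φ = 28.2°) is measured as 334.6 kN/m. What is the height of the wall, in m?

K_a = 0.3582. P_a = ½ K_a γ H² ⇒ H = √(2P_a/(K_a γ)).
H = √(2×334.6/(0.3582×20.7)) = 9.500 m.

9.50 m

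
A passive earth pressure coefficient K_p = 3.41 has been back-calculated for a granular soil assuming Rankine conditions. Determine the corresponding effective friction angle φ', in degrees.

33.1°

K_p = (1+sin φ)/(1−sin φ) ⇒ sin φ = (K_p − 1)/(K_p + 1) = 0.5465.
φ = arcsin(0.5465) = 33.13°.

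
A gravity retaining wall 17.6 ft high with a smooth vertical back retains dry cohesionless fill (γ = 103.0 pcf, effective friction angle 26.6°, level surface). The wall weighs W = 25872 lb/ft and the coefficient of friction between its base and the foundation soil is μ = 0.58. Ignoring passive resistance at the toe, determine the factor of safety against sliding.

2.47

K_a = tan²(45° − 26.6°/2) = 0.3814.
P_a = ½K_aγH² = 0.5×0.3814×103.0×17.6² = 6085 lb/ft, acting at H/3 = 5.867 ft above the base.
FS_sliding = μW / P_a = 0.58×25872 / 6085 = 2.466.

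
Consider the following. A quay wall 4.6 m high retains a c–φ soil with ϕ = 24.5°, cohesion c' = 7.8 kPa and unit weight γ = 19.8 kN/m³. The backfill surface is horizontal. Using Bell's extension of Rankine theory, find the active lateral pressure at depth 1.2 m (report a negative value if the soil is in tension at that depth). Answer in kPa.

-0.204 kPa

K_a = (1 − sin φ)/(1 + sin φ) = 0.4137.
σ_a = K_a γ z − 2c√K_a = 0.4137×19.8×1.2 − 2×7.8×0.6432 = -0.2039 kPa.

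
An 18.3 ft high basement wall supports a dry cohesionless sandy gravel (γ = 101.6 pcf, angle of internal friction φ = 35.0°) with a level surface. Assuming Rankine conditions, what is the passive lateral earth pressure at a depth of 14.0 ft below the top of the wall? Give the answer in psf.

5250 psf

K_p = (1 + sin φ)/(1 − sin φ) = 3.690.
σ_h = K_p γ z = 3.690 × 101.6 × 14.0 = 5249 psf.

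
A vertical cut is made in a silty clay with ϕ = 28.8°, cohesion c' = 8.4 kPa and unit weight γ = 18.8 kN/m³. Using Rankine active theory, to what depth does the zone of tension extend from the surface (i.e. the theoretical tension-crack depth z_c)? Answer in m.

K_a = tan²(45° − 28.8°/2) = 0.3498; √K_a = 0.5914.
The active pressure is zero where K_a γ z = 2c√K_a, so z_c = 2c/(γ√K_a) = 2×8.4/(18.8×0.5914) = 1.511 m.

1.51 m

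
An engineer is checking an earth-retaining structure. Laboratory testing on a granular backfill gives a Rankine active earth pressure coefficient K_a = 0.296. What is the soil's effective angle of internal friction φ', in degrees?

K_a = tan²(45° − φ/2) ⇒ 45° − φ/2 = arctan(√0.296) = 28.55°.
φ = 2(45° − 28.55°) = 32.90°.

32.9°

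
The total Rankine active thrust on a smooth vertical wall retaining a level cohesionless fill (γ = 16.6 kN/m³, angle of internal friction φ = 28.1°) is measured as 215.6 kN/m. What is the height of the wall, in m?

K_a = 0.3596. P_a = ½ K_a γ H² ⇒ H = √(2P_a/(K_a γ)).
H = √(2×215.6/(0.3596×16.6)) = 8.499 m.

8.50 m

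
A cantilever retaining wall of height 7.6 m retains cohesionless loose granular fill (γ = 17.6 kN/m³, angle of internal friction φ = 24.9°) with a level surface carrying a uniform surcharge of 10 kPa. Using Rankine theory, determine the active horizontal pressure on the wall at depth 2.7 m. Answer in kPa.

23.4 kPa

K_a = (1 − sin φ)/(1 + sin φ) = 0.4074.
σ_v = γz + q = 17.6 × 2.7 + 10 = 57.52 kPa.
σ_h = K_a σ_v = 0.4074 × 57.52 = 23.44 kPa.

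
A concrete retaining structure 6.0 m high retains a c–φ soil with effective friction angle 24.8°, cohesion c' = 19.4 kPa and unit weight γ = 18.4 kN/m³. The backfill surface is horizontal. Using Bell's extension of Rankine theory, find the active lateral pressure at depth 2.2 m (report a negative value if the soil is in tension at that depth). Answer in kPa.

K_a = (1 − sin φ)/(1 + sin φ) = 0.4090.
σ_a = K_a γ z − 2c√K_a = 0.4090×18.4×2.2 − 2×19.4×0.6395 = -8.258 kPa.

-8.26 kPa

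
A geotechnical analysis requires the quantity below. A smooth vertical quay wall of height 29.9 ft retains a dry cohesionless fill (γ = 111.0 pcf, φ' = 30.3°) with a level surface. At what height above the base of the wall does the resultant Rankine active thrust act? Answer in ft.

9.97 ft

K_a = 0.3293.
The pressure distribution is triangular, so the resultant acts at H/3 above the base = 29.9/3 = 9.967 ft.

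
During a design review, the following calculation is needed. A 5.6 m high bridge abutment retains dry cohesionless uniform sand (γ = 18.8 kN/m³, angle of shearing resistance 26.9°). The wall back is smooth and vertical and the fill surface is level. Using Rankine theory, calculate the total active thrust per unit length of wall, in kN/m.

K_a = tan²(45° − φ/2) = 0.3770.
P_a = ½ K_a γ H² = 0.5 × 0.3770 × 18.8 × 5.6² = 111.1 kN/m.

111 kN/m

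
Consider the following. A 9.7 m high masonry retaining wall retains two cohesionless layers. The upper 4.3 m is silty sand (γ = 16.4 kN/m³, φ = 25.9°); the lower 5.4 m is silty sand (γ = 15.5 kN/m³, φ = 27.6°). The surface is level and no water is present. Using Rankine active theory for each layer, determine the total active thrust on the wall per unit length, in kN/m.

K_a1 = tan²(45°−25.9°/2) = 0.3920; K_a2 = tan²(45°−27.6°/2) = 0.3668.
Layer 1: σ at base = K_a1 γ₁ h₁ = 27.64 kPa; P₁ = ½×27.64×4.3 = 59.43.
Layer 2: σ_v at top = γ₁h₁ = 70.52; σ_h top = K_a2×70.52 = 25.87; σ_h base = K_a2×(70.52+15.5×5.4) = 56.56.
P₂ = ½(25.87+56.56)×5.4 = 222.6. Total P_a = 59.43+222.6 = 282.0 kN/m.

282 kN/m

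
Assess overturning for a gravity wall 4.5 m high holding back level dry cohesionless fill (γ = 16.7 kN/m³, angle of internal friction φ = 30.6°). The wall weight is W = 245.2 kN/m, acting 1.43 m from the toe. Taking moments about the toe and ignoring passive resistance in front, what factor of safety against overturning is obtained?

K_a = tan²(45° − 30.6°/2) = 0.3253.
P_a = ½K_aγH² = 0.5×0.3253×16.7×4.5² = 55.01 kN/m, acting at H/3 = 1.500 m above the base.
Overturning moment M_o = P_a × H/3 = 55.01 × 1.500 = 82.52.
Resisting moment M_r = W × 1.43 = 245.2 × 1.43 = 350.6.
FS_overturning = M_r/M_o = 350.6/82.52 = 4.249.

4.25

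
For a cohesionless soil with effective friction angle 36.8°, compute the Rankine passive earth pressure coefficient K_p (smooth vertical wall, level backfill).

3.99

K_p = (1 + sin φ)/(1 − sin φ) = tan²(45° + 36.8°/2) = 3.988.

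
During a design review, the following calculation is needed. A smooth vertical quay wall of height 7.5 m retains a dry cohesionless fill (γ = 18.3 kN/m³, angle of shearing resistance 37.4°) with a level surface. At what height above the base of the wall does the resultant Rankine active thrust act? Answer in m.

2.50 m

K_a = 0.2443.
The pressure distribution is triangular, so the resultant acts at H/3 above the base = 7.5/3 = 2.500 m.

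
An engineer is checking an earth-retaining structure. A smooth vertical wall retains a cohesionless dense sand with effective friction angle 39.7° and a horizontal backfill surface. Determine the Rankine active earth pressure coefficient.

0.220

K_a = tan²(45° − φ/2) = tan²(25.15°) = 0.2204.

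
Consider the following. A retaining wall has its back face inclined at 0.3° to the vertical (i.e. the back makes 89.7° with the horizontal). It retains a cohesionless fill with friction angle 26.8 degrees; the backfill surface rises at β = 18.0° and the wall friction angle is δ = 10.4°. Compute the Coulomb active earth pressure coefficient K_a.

0.472

K_a = sin²(α+φ) / [sin²α · sin(α−δ) · (1 + √{sin(φ+δ)sin(φ−β) / (sin(α−δ)sin(α+β))})²].
With α = 89.7°, φ = 26.8°, δ = 10.4°, β = 18.0°: K_a = 0.4718.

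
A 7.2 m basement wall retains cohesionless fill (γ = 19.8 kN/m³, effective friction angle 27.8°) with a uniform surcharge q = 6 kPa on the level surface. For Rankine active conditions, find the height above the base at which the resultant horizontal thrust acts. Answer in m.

K_a = 0.3639.
Triangular part P₁ = ½K_aγH² = 186.8 at H/3 = 2.400 m; rectangular part P₂ = K_a q H = 15.72 at H/2 = 3.600 m.
ȳ = (P₁·2.400 + P₂·3.600)/(P₁+P₂) = 2.493 m.

2.49 m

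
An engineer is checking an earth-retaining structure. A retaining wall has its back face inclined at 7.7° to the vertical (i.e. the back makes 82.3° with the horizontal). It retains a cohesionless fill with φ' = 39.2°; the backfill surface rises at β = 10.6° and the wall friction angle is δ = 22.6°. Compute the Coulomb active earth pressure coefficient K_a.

K_a = sin²(α+φ) / [sin²α · sin(α−δ) · (1 + √{sin(φ+δ)sin(φ−β) / (sin(α−δ)sin(α+β))})²].
With α = 82.3°, φ = 39.2°, δ = 22.6°, β = 10.6°: K_a = 0.2969.

0.297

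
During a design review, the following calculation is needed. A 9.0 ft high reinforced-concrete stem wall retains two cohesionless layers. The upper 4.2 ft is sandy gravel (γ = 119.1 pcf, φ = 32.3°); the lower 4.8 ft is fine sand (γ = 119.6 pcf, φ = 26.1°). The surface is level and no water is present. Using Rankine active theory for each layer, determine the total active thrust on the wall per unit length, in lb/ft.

1790 lb/ft

K_a1 = tan²(45°−32.3°/2) = 0.3035; K_a2 = tan²(45°−26.1°/2) = 0.3889.
Layer 1: σ at base = K_a1 γ₁ h₁ = 151.8 psf; P₁ = ½×151.8×4.2 = 318.8.
Layer 2: σ_v at top = γ₁h₁ = 500.2; σ_h top = K_a2×500.2 = 194.6; σ_h base = K_a2×(500.2+119.6×4.8) = 417.8.
P₂ = ½(194.6+417.8)×4.8 = 1470. Total P_a = 318.8+1470 = 1789 lb/ft.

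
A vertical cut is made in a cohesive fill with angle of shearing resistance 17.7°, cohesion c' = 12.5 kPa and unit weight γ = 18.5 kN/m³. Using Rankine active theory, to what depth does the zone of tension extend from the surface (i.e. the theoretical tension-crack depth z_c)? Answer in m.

1.85 m

K_a = tan²(45° − 17.7°/2) = 0.5337; √K_a = 0.7306.
The active pressure is zero where K_a γ z = 2c√K_a, so z_c = 2c/(γ√K_a) = 2×12.5/(18.5×0.7306) = 1.850 m.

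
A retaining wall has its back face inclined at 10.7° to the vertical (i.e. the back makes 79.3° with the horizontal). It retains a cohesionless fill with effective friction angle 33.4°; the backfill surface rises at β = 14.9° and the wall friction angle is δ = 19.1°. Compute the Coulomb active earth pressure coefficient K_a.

K_a = sin²(α+φ) / [sin²α · sin(α−δ) · (1 + √{sin(φ+δ)sin(φ−β) / (sin(α−δ)sin(α+β))})²].
With α = 79.3°, φ = 33.4°, δ = 19.1°, β = 14.9°: K_a = 0.4287.

0.429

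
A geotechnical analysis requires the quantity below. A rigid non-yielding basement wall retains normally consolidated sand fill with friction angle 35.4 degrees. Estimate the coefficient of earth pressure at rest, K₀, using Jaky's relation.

0.421

K₀ = 1 − sin φ' = 1 − sin 35.4° = 0.4207.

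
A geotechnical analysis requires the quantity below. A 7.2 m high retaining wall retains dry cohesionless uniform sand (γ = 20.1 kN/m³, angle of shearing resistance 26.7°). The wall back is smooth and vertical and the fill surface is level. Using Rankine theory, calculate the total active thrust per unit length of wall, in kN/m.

198 kN/m

K_a = tan²(45° − φ/2) = 0.3800.
P_a = ½ K_a γ H² = 0.5 × 0.3800 × 20.1 × 7.2² = 198.0 kN/m.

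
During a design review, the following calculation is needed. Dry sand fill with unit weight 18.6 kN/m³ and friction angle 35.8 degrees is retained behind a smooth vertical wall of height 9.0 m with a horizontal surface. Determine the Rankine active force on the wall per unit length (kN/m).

K_a = tan²(45° − φ/2) = 0.2619.
P_a = ½ K_a γ H² = 0.5 × 0.2619 × 18.6 × 9.0² = 197.3 kN/m.

197 kN/m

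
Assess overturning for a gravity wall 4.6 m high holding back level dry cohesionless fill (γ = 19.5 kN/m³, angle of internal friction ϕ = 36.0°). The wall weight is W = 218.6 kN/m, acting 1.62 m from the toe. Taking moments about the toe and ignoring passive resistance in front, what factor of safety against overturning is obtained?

K_a = tan²(45° − 36.0°/2) = 0.2596.
P_a = ½K_aγH² = 0.5×0.2596×19.5×4.6² = 53.56 kN/m, acting at H/3 = 1.533 m above the base.
Overturning moment M_o = P_a × H/3 = 53.56 × 1.533 = 82.13.
Resisting moment M_r = W × 1.62 = 218.6 × 1.62 = 354.1.
FS_overturning = M_r/M_o = 354.1/82.13 = 4.312.

4.31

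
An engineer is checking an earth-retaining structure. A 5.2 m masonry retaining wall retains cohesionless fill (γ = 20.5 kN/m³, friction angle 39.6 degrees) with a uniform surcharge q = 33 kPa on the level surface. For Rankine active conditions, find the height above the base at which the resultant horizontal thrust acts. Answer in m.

K_a = 0.2214.
Triangular part P₁ = ½K_aγH² = 61.37 at H/3 = 1.733 m; rectangular part P₂ = K_a q H = 38.00 at H/2 = 2.600 m.
ȳ = (P₁·1.733 + P₂·2.600)/(P₁+P₂) = 2.065 m.

2.06 m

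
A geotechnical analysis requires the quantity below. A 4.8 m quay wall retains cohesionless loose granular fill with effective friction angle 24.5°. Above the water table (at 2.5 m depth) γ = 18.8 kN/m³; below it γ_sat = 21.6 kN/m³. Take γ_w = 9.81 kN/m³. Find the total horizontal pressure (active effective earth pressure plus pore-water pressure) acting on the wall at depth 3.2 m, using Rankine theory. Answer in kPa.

K_a = (1 − sin φ)/(1 + sin φ) = 0.4137.
γ' = 21.6 − 9.81 = 11.79 kN/m³.
Effective vertical stress at 3.2 m: σ'_v = 18.8×2.5 + 11.79×0.700 = 55.25 kPa.
σ'_h = K_a σ'_v = 0.4137 × 55.25 = 22.86 kPa; u = γ_w × 0.700 = 6.867 kPa.
Total σ_h = 22.86 + 6.867 = 29.73 kPa.

29.7 kPa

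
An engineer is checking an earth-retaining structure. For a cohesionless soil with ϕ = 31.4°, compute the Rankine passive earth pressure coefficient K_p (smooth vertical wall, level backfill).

K_p = (1 + sin φ)/(1 − sin φ) = tan²(45° + 31.4°/2) = 3.175.

3.18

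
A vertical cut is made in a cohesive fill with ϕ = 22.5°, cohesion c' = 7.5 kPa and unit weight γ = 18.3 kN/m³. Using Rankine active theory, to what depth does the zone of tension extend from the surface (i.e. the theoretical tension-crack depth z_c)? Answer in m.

1.23 m

K_a = tan²(45° − 22.5°/2) = 0.4465; √K_a = 0.6682.
The active pressure is zero where K_a γ z = 2c√K_a, so z_c = 2c/(γ√K_a) = 2×7.5/(18.3×0.6682) = 1.227 m.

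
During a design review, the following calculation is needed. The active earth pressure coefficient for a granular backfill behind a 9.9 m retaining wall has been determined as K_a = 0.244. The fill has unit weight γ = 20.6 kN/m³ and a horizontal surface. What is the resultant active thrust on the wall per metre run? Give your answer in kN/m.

246 kN/m

P = ½ K_a γ H² = 0.5 × 0.244 × 20.6 × 9.9² = 246.3 kN/m.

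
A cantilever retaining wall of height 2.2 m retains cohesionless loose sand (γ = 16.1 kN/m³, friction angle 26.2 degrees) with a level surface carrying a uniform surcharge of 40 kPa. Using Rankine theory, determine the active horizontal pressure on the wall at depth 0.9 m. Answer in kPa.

21.1 kPa

K_a = (1 − sin φ)/(1 + sin φ) = 0.3874.
σ_v = γz + q = 16.1 × 0.9 + 40 = 54.49 kPa.
σ_h = K_a σ_v = 0.3874 × 54.49 = 21.11 kPa.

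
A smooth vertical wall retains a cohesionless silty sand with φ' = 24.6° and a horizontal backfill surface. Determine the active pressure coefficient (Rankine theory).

K_a = (1 − sin φ)/(1 + sin φ) = (1 − sin 24.6°)/(1 + sin 24.6°) = 0.4121.

0.412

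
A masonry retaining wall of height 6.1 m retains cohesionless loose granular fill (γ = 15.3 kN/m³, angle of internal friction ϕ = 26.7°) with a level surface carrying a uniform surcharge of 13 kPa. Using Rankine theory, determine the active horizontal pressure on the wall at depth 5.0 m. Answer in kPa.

K_a = (1 − sin φ)/(1 + sin φ) = 0.3800.
σ_v = γz + q = 15.3 × 5.0 + 13 = 89.50 kPa.
σ_h = K_a σ_v = 0.3800 × 89.50 = 34.01 kPa.

34.0 kPa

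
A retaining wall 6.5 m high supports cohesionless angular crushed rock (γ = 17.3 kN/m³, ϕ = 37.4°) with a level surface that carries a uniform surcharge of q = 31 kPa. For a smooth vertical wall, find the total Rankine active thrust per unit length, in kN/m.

K_a = tan²(45° − φ/2) = 0.2443.
Soil triangle: ½ K_a γ H² = 0.5×0.2443×17.3×6.5² = 89.27 kN/m.
Surcharge rectangle: K_a q H = 0.2443×31×6.5 = 49.22 kN/m.
Total = 89.27 + 49.22 = 138.5 kN/m.

138 kN/m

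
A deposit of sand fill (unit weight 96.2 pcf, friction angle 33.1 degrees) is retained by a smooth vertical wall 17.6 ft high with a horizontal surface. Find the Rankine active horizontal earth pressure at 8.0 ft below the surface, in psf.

226 psf

K_a = (1 − sin φ)/(1 + sin φ) = 0.2936.
σ_h = K_a γ z = 0.2936 × 96.2 × 8.0 = 225.9 psf.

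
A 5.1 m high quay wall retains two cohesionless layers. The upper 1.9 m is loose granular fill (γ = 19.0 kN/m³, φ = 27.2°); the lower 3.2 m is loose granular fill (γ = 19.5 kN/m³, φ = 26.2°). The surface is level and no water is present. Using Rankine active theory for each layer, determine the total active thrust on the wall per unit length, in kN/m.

96.2 kN/m

K_a1 = tan²(45°−27.2°/2) = 0.3726; K_a2 = tan²(45°−26.2°/2) = 0.3874.
Layer 1: σ at base = K_a1 γ₁ h₁ = 13.45 kPa; P₁ = ½×13.45×1.9 = 12.78.
Layer 2: σ_v at top = γ₁h₁ = 36.10; σ_h top = K_a2×36.10 = 13.99; σ_h base = K_a2×(36.10+19.5×3.2) = 38.16.
P₂ = ½(13.99+38.16)×3.2 = 83.44. Total P_a = 12.78+83.44 = 96.22 kN/m.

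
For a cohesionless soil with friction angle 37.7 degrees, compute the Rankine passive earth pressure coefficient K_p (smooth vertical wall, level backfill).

4.15

K_p = (1 + sin φ)/(1 − sin φ) = tan²(45° + 37.7°/2) = 4.148.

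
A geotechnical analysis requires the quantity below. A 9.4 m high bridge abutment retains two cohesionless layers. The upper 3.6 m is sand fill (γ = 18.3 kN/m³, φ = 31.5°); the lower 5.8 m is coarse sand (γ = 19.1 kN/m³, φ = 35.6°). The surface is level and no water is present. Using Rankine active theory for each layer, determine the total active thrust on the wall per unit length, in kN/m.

K_a1 = tan²(45°−31.5°/2) = 0.3136; K_a2 = tan²(45°−35.6°/2) = 0.2641.
Layer 1: σ at base = K_a1 γ₁ h₁ = 20.66 kPa; P₁ = ½×20.66×3.6 = 37.19.
Layer 2: σ_v at top = γ₁h₁ = 65.88; σ_h top = K_a2×65.88 = 17.40; σ_h base = K_a2×(65.88+19.1×5.8) = 46.66.
P₂ = ½(17.40+46.66)×5.8 = 185.8. Total P_a = 37.19+185.8 = 223.0 kN/m.

223 kN/m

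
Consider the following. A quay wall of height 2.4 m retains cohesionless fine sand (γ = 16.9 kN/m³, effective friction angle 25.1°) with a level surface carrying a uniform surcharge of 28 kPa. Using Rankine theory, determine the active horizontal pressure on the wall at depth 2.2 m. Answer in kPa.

K_a = (1 − sin φ)/(1 + sin φ) = 0.4043.
σ_v = γz + q = 16.9 × 2.2 + 28 = 65.18 kPa.
σ_h = K_a σ_v = 0.4043 × 65.18 = 26.35 kPa.

26.4 kPa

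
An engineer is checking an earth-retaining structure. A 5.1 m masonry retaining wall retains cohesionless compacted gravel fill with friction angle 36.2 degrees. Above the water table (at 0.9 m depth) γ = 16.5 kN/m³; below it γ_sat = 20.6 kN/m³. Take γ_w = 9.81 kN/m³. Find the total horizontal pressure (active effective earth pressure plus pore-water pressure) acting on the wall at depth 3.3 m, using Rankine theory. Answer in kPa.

34.0 kPa

K_a = (1 − sin φ)/(1 + sin φ) = 0.2574.
γ' = 20.6 − 9.81 = 10.79 kN/m³.
Effective vertical stress at 3.3 m: σ'_v = 16.5×0.9 + 10.79×2.40 = 40.75 kPa.
σ'_h = K_a σ'_v = 0.2574 × 40.75 = 10.49 kPa; u = γ_w × 2.40 = 23.54 kPa.
Total σ_h = 10.49 + 23.54 = 34.03 kPa.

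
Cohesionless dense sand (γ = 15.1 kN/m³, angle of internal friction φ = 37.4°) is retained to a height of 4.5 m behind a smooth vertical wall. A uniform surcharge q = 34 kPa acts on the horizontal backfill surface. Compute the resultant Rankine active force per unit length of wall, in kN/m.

74.7 kN/m

K_a = tan²(45° − φ/2) = 0.2443.
Soil triangle: ½ K_a γ H² = 0.5×0.2443×15.1×4.5² = 37.34 kN/m.
Surcharge rectangle: K_a q H = 0.2443×34×4.5 = 37.37 kN/m.
Total = 37.34 + 37.37 = 74.72 kN/m.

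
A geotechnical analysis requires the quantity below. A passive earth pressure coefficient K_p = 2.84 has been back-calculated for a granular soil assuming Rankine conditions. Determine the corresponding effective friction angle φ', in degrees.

K_p = (1+sin φ)/(1−sin φ) ⇒ sin φ = (K_p − 1)/(K_p + 1) = 0.4792.
φ = arcsin(0.4792) = 28.63°.

28.6°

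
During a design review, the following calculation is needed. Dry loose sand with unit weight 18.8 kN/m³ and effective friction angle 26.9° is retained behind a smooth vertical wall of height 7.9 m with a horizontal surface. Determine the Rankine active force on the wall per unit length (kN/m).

221 kN/m

K_a = tan²(45° − φ/2) = 0.3770.
P_a = ½ K_a γ H² = 0.5 × 0.3770 × 18.8 × 7.9² = 221.2 kN/m.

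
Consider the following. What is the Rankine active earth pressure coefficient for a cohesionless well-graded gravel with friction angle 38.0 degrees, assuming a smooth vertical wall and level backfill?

K_a = (1 − sin φ)/(1 + sin φ) = (1 − sin 38.0°)/(1 + sin 38.0°) = 0.2379.

0.238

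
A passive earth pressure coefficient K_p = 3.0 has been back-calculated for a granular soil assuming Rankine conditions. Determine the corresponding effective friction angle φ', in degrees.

K_p = (1+sin φ)/(1−sin φ) ⇒ sin φ = (K_p − 1)/(K_p + 1) = 0.5000.
φ = arcsin(0.5000) = 30.00°.

30.0°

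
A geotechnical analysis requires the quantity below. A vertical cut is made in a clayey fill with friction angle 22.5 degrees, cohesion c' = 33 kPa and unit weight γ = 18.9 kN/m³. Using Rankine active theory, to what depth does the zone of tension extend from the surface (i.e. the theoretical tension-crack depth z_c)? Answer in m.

5.23 m

K_a = tan²(45° − 22.5°/2) = 0.4465; √K_a = 0.6682.
The active pressure is zero where K_a γ z = 2c√K_a, so z_c = 2c/(γ√K_a) = 2×33/(18.9×0.6682) = 5.226 m.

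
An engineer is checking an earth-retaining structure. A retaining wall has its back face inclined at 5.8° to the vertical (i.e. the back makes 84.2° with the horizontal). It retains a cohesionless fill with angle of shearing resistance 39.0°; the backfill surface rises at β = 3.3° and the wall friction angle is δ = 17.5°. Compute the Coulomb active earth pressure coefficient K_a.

0.258

K_a = sin²(α+φ) / [sin²α · sin(α−δ) · (1 + √{sin(φ+δ)sin(φ−β) / (sin(α−δ)sin(α+β))})²].
With α = 84.2°, φ = 39.0°, δ = 17.5°, β = 3.3°: K_a = 0.2579.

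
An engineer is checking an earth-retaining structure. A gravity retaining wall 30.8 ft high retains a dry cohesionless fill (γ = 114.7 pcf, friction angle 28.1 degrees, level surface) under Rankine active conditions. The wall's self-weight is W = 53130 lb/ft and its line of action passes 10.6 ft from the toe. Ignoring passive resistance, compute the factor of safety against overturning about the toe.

K_a = tan²(45° − 28.1°/2) = 0.3596.
P_a = ½K_aγH² = 0.5×0.3596×114.7×30.8² = 19560 lb/ft, acting at H/3 = 10.27 ft above the base.
Overturning moment M_o = P_a × H/3 = 19560 × 10.27 = 200900.
Resisting moment M_r = W × 10.6 = 53130 × 10.6 = 563200.
FS_overturning = M_r/M_o = 563200/200900 = 2.804.

2.80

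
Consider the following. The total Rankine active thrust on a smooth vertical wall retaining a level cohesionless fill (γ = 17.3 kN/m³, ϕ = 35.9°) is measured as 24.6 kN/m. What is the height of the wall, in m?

3.30 m

K_a = 0.2607. P_a = ½ K_a γ H² ⇒ H = √(2P_a/(K_a γ)).
H = √(2×24.6/(0.2607×17.3)) = 3.303 m.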